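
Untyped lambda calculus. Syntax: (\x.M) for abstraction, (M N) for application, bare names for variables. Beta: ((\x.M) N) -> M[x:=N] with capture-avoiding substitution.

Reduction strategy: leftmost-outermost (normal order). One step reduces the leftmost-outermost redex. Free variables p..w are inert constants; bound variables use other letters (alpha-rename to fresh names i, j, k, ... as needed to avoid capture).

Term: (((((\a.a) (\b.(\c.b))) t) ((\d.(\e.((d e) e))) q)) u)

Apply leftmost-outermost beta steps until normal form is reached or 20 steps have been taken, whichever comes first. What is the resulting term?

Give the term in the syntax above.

Step 0: (((((\a.a) (\b.(\c.b))) t) ((\d.(\e.((d e) e))) q)) u)
Step 1: ((((\b.(\c.b)) t) ((\d.(\e.((d e) e))) q)) u)
Step 2: (((\c.t) ((\d.(\e.((d e) e))) q)) u)
Step 3: (t u)

Answer: (t u)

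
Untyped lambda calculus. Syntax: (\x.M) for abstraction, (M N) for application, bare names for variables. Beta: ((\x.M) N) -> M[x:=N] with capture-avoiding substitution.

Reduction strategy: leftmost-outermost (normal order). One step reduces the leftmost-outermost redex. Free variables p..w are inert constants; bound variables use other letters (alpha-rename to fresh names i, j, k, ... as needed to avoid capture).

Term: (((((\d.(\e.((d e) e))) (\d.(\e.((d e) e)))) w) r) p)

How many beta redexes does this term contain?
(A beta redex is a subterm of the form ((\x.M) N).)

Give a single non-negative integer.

Term: (((((\d.(\e.((d e) e))) (\d.(\e.((d e) e)))) w) r) p)
  Redex: ((\d.(\e.((d e) e))) (\d.(\e.((d e) e))))
Total redexes: 1

Answer: 1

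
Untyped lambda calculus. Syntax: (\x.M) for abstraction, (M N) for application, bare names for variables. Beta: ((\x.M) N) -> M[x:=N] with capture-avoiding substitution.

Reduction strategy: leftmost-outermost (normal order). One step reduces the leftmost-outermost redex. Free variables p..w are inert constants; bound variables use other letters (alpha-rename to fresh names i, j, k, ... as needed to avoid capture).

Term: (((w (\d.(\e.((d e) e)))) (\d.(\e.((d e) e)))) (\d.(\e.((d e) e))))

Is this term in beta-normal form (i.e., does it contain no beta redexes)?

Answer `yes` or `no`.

Term: (((w (\d.(\e.((d e) e)))) (\d.(\e.((d e) e)))) (\d.(\e.((d e) e))))
No beta redexes found.

Answer: yes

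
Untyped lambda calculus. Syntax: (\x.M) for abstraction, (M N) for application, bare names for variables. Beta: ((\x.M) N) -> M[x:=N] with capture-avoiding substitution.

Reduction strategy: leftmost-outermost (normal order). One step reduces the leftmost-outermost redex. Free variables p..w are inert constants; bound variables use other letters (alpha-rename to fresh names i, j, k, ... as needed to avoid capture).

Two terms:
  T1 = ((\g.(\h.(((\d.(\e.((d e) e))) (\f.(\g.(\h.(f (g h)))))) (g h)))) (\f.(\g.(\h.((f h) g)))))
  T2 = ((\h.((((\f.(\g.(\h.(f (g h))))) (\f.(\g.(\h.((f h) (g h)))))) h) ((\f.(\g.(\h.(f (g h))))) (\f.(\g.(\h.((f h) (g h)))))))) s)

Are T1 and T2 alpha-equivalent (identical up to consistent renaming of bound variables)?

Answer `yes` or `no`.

Term 1: ((\g.(\h.(((\d.(\e.((d e) e))) (\f.(\g.(\h.(f (g h)))))) (g h)))) (\f.(\g.(\h.((f h) g)))))
Term 2: ((\h.((((\f.(\g.(\h.(f (g h))))) (\f.(\g.(\h.((f h) (g h)))))) h) ((\f.(\g.(\h.(f (g h))))) (\f.(\g.(\h.((f h) (g h)))))))) s)
Alpha-equivalence: compare structure up to binder renaming.
Result: False

Answer: no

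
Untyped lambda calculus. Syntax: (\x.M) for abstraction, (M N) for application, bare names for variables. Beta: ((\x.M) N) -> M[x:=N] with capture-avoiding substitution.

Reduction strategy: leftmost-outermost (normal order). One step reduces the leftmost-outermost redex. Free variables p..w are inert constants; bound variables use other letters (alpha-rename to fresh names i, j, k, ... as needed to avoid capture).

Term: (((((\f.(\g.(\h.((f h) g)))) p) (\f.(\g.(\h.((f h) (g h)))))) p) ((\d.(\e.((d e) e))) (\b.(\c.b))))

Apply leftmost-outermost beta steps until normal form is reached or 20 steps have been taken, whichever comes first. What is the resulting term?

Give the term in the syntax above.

Step 0: (((((\f.(\g.(\h.((f h) g)))) p) (\f.(\g.(\h.((f h) (g h)))))) p) ((\d.(\e.((d e) e))) (\b.(\c.b))))
Step 1: ((((\g.(\h.((p h) g))) (\f.(\g.(\h.((f h) (g h)))))) p) ((\d.(\e.((d e) e))) (\b.(\c.b))))
Step 2: (((\h.((p h) (\f.(\g.(\h.((f h) (g h))))))) p) ((\d.(\e.((d e) e))) (\b.(\c.b))))
Step 3: (((p p) (\f.(\g.(\h.((f h) (g h)))))) ((\d.(\e.((d e) e))) (\b.(\c.b))))
Step 4: (((p p) (\f.(\g.(\h.((f h) (g h)))))) (\e.(((\b.(\c.b)) e) e)))
Step 5: (((p p) (\f.(\g.(\h.((f h) (g h)))))) (\e.((\c.e) e)))
Step 6: (((p p) (\f.(\g.(\h.((f h) (g h)))))) (\e.e))

Answer: (((p p) (\f.(\g.(\h.((f h) (g h)))))) (\e.e))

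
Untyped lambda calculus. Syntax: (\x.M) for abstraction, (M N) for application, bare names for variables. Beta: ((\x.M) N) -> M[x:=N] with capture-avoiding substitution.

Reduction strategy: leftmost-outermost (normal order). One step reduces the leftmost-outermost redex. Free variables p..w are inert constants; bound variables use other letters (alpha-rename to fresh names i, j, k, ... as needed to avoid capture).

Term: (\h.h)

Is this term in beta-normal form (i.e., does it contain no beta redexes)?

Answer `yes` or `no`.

Term: (\h.h)
No beta redexes found.

Answer: yes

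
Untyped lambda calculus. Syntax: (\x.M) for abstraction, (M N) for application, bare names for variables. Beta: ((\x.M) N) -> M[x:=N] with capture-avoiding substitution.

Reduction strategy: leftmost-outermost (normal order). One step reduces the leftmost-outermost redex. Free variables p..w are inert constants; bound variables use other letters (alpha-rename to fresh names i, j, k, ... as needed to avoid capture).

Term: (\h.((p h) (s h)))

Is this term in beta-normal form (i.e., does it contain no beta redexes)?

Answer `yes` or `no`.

Answer: yes

Derivation:
Term: (\h.((p h) (s h)))
No beta redexes found.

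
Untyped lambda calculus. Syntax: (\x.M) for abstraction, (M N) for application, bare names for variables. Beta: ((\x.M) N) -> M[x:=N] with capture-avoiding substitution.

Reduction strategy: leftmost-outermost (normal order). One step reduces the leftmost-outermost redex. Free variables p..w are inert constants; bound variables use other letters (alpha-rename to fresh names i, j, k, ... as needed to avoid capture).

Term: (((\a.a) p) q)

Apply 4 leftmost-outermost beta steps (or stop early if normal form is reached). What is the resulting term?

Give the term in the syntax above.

Answer: (p q)

Derivation:
Step 0: (((\a.a) p) q)
Step 1: (p q)
Step 2: (normal form reached)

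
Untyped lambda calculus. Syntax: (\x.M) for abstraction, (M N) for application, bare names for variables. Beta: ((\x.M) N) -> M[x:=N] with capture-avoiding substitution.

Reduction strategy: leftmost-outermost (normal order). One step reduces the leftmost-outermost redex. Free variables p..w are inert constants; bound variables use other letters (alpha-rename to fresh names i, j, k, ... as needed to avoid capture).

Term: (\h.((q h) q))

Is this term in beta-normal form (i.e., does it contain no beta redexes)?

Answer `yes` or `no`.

Answer: yes

Derivation:
Term: (\h.((q h) q))
No beta redexes found.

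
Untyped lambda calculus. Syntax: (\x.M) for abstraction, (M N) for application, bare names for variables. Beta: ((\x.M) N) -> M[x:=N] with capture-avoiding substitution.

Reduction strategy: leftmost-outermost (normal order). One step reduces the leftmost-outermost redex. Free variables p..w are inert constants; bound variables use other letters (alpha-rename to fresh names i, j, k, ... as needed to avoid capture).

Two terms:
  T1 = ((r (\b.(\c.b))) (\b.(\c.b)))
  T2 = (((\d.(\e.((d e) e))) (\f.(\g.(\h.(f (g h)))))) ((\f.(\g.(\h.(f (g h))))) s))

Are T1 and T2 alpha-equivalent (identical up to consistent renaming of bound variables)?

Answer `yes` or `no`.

Term 1: ((r (\b.(\c.b))) (\b.(\c.b)))
Term 2: (((\d.(\e.((d e) e))) (\f.(\g.(\h.(f (g h)))))) ((\f.(\g.(\h.(f (g h))))) s))
Alpha-equivalence: compare structure up to binder renaming.
Result: False

Answer: no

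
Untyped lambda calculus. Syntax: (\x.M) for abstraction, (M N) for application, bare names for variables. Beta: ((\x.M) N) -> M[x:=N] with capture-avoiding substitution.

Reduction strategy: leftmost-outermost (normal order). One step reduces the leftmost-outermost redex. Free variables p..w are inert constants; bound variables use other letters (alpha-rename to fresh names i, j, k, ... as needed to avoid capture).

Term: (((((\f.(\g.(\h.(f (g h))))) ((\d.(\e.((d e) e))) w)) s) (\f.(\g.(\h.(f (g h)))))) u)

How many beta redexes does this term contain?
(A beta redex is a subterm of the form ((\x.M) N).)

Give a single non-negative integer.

Term: (((((\f.(\g.(\h.(f (g h))))) ((\d.(\e.((d e) e))) w)) s) (\f.(\g.(\h.(f (g h)))))) u)
  Redex: ((\f.(\g.(\h.(f (g h))))) ((\d.(\e.((d e) e))) w))
  Redex: ((\d.(\e.((d e) e))) w)
Total redexes: 2

Answer: 2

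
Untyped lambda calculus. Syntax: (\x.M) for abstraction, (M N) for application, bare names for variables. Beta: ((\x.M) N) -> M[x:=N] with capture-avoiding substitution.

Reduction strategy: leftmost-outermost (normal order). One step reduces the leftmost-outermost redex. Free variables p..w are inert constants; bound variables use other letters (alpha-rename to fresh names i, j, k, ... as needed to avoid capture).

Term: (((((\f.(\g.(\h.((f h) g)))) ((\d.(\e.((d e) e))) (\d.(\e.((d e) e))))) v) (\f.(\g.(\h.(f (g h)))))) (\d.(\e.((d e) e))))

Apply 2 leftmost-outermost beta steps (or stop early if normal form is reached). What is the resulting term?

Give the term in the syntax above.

Answer: (((\h.((((\d.(\e.((d e) e))) (\d.(\e.((d e) e)))) h) v)) (\f.(\g.(\h.(f (g h)))))) (\d.(\e.((d e) e))))

Derivation:
Step 0: (((((\f.(\g.(\h.((f h) g)))) ((\d.(\e.((d e) e))) (\d.(\e.((d e) e))))) v) (\f.(\g.(\h.(f (g h)))))) (\d.(\e.((d e) e))))
Step 1: ((((\g.(\h.((((\d.(\e.((d e) e))) (\d.(\e.((d e) e)))) h) g))) v) (\f.(\g.(\h.(f (g h)))))) (\d.(\e.((d e) e))))
Step 2: (((\h.((((\d.(\e.((d e) e))) (\d.(\e.((d e) e)))) h) v)) (\f.(\g.(\h.(f (g h)))))) (\d.(\e.((d e) e))))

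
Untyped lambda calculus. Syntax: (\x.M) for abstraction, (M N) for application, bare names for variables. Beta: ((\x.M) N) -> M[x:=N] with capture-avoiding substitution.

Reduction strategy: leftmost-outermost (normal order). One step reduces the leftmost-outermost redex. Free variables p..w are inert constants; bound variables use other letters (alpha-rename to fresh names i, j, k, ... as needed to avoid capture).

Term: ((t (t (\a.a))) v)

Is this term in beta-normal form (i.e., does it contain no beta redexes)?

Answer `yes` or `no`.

Answer: yes

Derivation:
Term: ((t (t (\a.a))) v)
No beta redexes found.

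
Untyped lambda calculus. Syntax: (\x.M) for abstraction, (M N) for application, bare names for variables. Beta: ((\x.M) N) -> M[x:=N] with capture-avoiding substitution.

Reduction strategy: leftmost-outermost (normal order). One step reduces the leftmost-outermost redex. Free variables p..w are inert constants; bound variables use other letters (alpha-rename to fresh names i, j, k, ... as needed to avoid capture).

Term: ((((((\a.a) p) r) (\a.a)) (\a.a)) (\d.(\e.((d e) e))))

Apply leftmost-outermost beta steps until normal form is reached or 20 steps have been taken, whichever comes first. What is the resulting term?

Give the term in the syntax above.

Step 0: ((((((\a.a) p) r) (\a.a)) (\a.a)) (\d.(\e.((d e) e))))
Step 1: ((((p r) (\a.a)) (\a.a)) (\d.(\e.((d e) e))))

Answer: ((((p r) (\a.a)) (\a.a)) (\d.(\e.((d e) e))))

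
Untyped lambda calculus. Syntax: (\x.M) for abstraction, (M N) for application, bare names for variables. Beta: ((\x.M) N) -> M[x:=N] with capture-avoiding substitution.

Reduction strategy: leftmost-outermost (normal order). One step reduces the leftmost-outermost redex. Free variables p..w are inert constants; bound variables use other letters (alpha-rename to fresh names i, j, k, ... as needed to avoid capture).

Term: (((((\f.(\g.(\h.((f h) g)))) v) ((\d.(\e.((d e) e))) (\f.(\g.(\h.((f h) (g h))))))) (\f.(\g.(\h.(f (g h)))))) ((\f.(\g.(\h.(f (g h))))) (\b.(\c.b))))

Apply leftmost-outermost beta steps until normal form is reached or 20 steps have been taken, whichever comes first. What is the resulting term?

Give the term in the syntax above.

Answer: (((v (\f.(\g.(\h.(f (g h)))))) (\e.(\h.((e h) (e h))))) (\g.(\h.(\c.(g h)))))

Derivation:
Step 0: (((((\f.(\g.(\h.((f h) g)))) v) ((\d.(\e.((d e) e))) (\f.(\g.(\h.((f h) (g h))))))) (\f.(\g.(\h.(f (g h)))))) ((\f.(\g.(\h.(f (g h))))) (\b.(\c.b))))
Step 1: ((((\g.(\h.((v h) g))) ((\d.(\e.((d e) e))) (\f.(\g.(\h.((f h) (g h))))))) (\f.(\g.(\h.(f (g h)))))) ((\f.(\g.(\h.(f (g h))))) (\b.(\c.b))))
Step 2: (((\h.((v h) ((\d.(\e.((d e) e))) (\f.(\g.(\h.((f h) (g h)))))))) (\f.(\g.(\h.(f (g h)))))) ((\f.(\g.(\h.(f (g h))))) (\b.(\c.b))))
Step 3: (((v (\f.(\g.(\h.(f (g h)))))) ((\d.(\e.((d e) e))) (\f.(\g.(\h.((f h) (g h))))))) ((\f.(\g.(\h.(f (g h))))) (\b.(\c.b))))
Step 4: (((v (\f.(\g.(\h.(f (g h)))))) (\e.(((\f.(\g.(\h.((f h) (g h))))) e) e))) ((\f.(\g.(\h.(f (g h))))) (\b.(\c.b))))
Step 5: (((v (\f.(\g.(\h.(f (g h)))))) (\e.((\g.(\h.((e h) (g h)))) e))) ((\f.(\g.(\h.(f (g h))))) (\b.(\c.b))))
Step 6: (((v (\f.(\g.(\h.(f (g h)))))) (\e.(\h.((e h) (e h))))) ((\f.(\g.(\h.(f (g h))))) (\b.(\c.b))))
Step 7: (((v (\f.(\g.(\h.(f (g h)))))) (\e.(\h.((e h) (e h))))) (\g.(\h.((\b.(\c.b)) (g h)))))
Step 8: (((v (\f.(\g.(\h.(f (g h)))))) (\e.(\h.((e h) (e h))))) (\g.(\h.(\c.(g h)))))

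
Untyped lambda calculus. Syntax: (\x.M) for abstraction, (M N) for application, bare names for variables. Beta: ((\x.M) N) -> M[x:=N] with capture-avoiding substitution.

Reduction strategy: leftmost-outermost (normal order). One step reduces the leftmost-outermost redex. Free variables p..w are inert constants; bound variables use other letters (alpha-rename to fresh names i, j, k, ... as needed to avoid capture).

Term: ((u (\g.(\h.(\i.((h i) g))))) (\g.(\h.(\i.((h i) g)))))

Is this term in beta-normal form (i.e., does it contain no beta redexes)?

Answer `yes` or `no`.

Answer: yes

Derivation:
Term: ((u (\g.(\h.(\i.((h i) g))))) (\g.(\h.(\i.((h i) g)))))
No beta redexes found.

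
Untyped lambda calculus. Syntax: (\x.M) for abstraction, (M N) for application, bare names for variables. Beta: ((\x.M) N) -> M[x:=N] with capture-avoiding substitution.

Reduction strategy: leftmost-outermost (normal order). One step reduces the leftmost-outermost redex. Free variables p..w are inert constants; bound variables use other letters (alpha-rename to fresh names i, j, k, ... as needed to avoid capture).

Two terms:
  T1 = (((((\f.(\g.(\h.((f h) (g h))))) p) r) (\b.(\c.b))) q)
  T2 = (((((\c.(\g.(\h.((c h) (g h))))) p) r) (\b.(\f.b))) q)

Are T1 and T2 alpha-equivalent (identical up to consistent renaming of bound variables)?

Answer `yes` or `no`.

Answer: yes

Derivation:
Term 1: (((((\f.(\g.(\h.((f h) (g h))))) p) r) (\b.(\c.b))) q)
Term 2: (((((\c.(\g.(\h.((c h) (g h))))) p) r) (\b.(\f.b))) q)
Alpha-equivalence: compare structure up to binder renaming.
Result: True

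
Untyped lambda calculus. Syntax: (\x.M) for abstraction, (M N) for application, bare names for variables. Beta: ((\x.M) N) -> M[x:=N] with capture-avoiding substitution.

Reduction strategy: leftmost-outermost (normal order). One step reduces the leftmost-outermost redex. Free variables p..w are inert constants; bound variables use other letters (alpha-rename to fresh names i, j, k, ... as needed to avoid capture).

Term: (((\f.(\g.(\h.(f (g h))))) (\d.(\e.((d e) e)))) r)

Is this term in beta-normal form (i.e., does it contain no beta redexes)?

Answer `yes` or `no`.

Answer: no

Derivation:
Term: (((\f.(\g.(\h.(f (g h))))) (\d.(\e.((d e) e)))) r)
Found 1 beta redex(es).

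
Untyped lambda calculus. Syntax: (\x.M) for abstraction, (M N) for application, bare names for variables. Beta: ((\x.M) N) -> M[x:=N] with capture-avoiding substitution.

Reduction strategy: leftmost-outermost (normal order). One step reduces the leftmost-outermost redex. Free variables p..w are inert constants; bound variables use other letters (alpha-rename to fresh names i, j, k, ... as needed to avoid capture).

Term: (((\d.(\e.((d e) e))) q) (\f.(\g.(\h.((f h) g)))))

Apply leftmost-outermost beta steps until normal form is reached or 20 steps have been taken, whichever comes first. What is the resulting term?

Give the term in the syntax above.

Step 0: (((\d.(\e.((d e) e))) q) (\f.(\g.(\h.((f h) g)))))
Step 1: ((\e.((q e) e)) (\f.(\g.(\h.((f h) g)))))
Step 2: ((q (\f.(\g.(\h.((f h) g))))) (\f.(\g.(\h.((f h) g)))))

Answer: ((q (\f.(\g.(\h.((f h) g))))) (\f.(\g.(\h.((f h) g)))))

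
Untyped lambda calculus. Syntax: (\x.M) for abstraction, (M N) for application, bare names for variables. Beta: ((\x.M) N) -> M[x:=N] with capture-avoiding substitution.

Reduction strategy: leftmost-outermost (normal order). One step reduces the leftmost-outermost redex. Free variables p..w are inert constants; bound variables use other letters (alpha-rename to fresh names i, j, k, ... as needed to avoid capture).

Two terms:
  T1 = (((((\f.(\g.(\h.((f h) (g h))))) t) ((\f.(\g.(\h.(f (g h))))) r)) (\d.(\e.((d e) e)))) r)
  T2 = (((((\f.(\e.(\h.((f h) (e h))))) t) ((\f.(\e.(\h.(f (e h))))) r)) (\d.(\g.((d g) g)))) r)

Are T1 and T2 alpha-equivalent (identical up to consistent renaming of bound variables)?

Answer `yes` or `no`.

Term 1: (((((\f.(\g.(\h.((f h) (g h))))) t) ((\f.(\g.(\h.(f (g h))))) r)) (\d.(\e.((d e) e)))) r)
Term 2: (((((\f.(\e.(\h.((f h) (e h))))) t) ((\f.(\e.(\h.(f (e h))))) r)) (\d.(\g.((d g) g)))) r)
Alpha-equivalence: compare structure up to binder renaming.
Result: True

Answer: yes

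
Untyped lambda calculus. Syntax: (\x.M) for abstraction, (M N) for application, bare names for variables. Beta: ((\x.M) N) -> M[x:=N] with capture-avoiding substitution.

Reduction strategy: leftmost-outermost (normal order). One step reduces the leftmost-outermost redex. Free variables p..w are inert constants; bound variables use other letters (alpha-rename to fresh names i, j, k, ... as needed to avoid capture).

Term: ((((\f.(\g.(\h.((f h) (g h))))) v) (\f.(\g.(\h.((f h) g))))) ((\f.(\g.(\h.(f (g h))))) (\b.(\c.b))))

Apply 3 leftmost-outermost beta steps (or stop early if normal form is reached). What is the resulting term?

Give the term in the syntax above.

Answer: ((v ((\f.(\g.(\h.(f (g h))))) (\b.(\c.b)))) ((\f.(\g.(\h.((f h) g)))) ((\f.(\g.(\h.(f (g h))))) (\b.(\c.b)))))

Derivation:
Step 0: ((((\f.(\g.(\h.((f h) (g h))))) v) (\f.(\g.(\h.((f h) g))))) ((\f.(\g.(\h.(f (g h))))) (\b.(\c.b))))
Step 1: (((\g.(\h.((v h) (g h)))) (\f.(\g.(\h.((f h) g))))) ((\f.(\g.(\h.(f (g h))))) (\b.(\c.b))))
Step 2: ((\h.((v h) ((\f.(\g.(\h.((f h) g)))) h))) ((\f.(\g.(\h.(f (g h))))) (\b.(\c.b))))
Step 3: ((v ((\f.(\g.(\h.(f (g h))))) (\b.(\c.b)))) ((\f.(\g.(\h.((f h) g)))) ((\f.(\g.(\h.(f (g h))))) (\b.(\c.b)))))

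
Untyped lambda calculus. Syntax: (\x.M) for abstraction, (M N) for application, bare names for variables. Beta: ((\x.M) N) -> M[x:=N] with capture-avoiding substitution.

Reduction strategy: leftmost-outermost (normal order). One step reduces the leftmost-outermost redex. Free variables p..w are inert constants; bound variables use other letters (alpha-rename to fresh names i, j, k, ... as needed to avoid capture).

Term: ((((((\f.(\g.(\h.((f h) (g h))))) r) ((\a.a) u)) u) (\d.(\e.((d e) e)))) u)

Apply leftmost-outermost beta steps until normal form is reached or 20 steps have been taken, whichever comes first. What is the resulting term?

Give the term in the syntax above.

Answer: ((((r u) (u u)) (\d.(\e.((d e) e)))) u)

Derivation:
Step 0: ((((((\f.(\g.(\h.((f h) (g h))))) r) ((\a.a) u)) u) (\d.(\e.((d e) e)))) u)
Step 1: (((((\g.(\h.((r h) (g h)))) ((\a.a) u)) u) (\d.(\e.((d e) e)))) u)
Step 2: ((((\h.((r h) (((\a.a) u) h))) u) (\d.(\e.((d e) e)))) u)
Step 3: ((((r u) (((\a.a) u) u)) (\d.(\e.((d e) e)))) u)
Step 4: ((((r u) (u u)) (\d.(\e.((d e) e)))) u)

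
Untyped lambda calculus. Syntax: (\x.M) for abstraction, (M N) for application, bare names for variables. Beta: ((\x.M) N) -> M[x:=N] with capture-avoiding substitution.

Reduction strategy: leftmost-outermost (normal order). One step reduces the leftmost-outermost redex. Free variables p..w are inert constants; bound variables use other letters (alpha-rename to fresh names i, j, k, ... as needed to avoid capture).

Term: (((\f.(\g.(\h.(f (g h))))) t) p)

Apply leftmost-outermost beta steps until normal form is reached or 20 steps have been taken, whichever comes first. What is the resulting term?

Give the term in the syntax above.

Answer: (\h.(t (p h)))

Derivation:
Step 0: (((\f.(\g.(\h.(f (g h))))) t) p)
Step 1: ((\g.(\h.(t (g h)))) p)
Step 2: (\h.(t (p h)))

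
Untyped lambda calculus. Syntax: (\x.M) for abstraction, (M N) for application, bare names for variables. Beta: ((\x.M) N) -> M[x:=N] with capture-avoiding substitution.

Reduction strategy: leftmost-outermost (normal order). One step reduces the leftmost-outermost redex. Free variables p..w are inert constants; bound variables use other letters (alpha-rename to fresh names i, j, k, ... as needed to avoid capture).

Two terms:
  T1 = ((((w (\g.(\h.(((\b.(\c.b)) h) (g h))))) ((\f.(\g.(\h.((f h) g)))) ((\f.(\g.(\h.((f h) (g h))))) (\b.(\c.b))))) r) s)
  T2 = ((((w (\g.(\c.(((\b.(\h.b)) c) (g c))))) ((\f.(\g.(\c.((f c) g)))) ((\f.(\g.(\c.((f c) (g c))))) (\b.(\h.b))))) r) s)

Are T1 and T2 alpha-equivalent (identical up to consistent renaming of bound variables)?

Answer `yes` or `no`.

Term 1: ((((w (\g.(\h.(((\b.(\c.b)) h) (g h))))) ((\f.(\g.(\h.((f h) g)))) ((\f.(\g.(\h.((f h) (g h))))) (\b.(\c.b))))) r) s)
Term 2: ((((w (\g.(\c.(((\b.(\h.b)) c) (g c))))) ((\f.(\g.(\c.((f c) g)))) ((\f.(\g.(\c.((f c) (g c))))) (\b.(\h.b))))) r) s)
Alpha-equivalence: compare structure up to binder renaming.
Result: True

Answer: yes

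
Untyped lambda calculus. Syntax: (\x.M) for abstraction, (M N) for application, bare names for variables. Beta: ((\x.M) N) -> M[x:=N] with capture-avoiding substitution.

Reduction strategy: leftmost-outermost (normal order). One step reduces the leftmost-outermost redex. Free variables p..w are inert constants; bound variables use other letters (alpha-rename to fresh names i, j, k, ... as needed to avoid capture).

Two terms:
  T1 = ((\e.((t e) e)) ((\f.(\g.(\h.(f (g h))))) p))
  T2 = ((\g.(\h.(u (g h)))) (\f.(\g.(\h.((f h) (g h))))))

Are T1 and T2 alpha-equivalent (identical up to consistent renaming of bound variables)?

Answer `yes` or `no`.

Term 1: ((\e.((t e) e)) ((\f.(\g.(\h.(f (g h))))) p))
Term 2: ((\g.(\h.(u (g h)))) (\f.(\g.(\h.((f h) (g h))))))
Alpha-equivalence: compare structure up to binder renaming.
Result: False

Answer: no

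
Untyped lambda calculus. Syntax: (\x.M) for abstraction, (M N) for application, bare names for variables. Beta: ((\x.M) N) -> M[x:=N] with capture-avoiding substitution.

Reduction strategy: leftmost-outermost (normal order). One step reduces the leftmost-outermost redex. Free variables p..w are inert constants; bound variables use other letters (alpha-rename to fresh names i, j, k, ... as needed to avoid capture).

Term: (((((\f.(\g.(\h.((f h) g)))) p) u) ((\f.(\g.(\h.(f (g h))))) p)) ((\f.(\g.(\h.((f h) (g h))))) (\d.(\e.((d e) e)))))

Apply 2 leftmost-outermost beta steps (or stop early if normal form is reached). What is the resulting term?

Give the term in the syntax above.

Step 0: (((((\f.(\g.(\h.((f h) g)))) p) u) ((\f.(\g.(\h.(f (g h))))) p)) ((\f.(\g.(\h.((f h) (g h))))) (\d.(\e.((d e) e)))))
Step 1: ((((\g.(\h.((p h) g))) u) ((\f.(\g.(\h.(f (g h))))) p)) ((\f.(\g.(\h.((f h) (g h))))) (\d.(\e.((d e) e)))))
Step 2: (((\h.((p h) u)) ((\f.(\g.(\h.(f (g h))))) p)) ((\f.(\g.(\h.((f h) (g h))))) (\d.(\e.((d e) e)))))

Answer: (((\h.((p h) u)) ((\f.(\g.(\h.(f (g h))))) p)) ((\f.(\g.(\h.((f h) (g h))))) (\d.(\e.((d e) e)))))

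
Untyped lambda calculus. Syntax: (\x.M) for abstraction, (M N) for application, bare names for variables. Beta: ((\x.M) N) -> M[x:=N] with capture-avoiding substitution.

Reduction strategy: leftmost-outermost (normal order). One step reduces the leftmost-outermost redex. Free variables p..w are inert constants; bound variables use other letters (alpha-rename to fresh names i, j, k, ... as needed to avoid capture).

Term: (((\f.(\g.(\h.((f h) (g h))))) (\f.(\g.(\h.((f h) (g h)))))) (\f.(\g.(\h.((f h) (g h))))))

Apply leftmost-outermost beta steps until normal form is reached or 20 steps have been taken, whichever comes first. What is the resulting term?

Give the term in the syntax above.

Answer: (\h.(\i.((h i) (\j.((h j) (i j))))))

Derivation:
Step 0: (((\f.(\g.(\h.((f h) (g h))))) (\f.(\g.(\h.((f h) (g h)))))) (\f.(\g.(\h.((f h) (g h))))))
Step 1: ((\g.(\h.(((\f.(\g.(\h.((f h) (g h))))) h) (g h)))) (\f.(\g.(\h.((f h) (g h))))))
Step 2: (\h.(((\f.(\g.(\h.((f h) (g h))))) h) ((\f.(\g.(\h.((f h) (g h))))) h)))
Step 3: (\h.((\g.(\i.((h i) (g i)))) ((\f.(\g.(\h.((f h) (g h))))) h)))
Step 4: (\h.(\i.((h i) (((\f.(\g.(\h.((f h) (g h))))) h) i))))
Step 5: (\h.(\i.((h i) ((\g.(\i.((h i) (g i)))) i))))
Step 6: (\h.(\i.((h i) (\j.((h j) (i j))))))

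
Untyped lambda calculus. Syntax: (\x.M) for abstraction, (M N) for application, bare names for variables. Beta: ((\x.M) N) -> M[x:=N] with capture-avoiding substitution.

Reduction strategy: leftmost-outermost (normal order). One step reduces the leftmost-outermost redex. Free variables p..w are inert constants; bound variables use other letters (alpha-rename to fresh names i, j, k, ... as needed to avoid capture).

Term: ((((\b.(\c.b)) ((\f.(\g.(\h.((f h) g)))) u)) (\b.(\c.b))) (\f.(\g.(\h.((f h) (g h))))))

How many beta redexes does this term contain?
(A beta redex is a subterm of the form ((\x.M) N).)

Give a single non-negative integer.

Answer: 2

Derivation:
Term: ((((\b.(\c.b)) ((\f.(\g.(\h.((f h) g)))) u)) (\b.(\c.b))) (\f.(\g.(\h.((f h) (g h))))))
  Redex: ((\b.(\c.b)) ((\f.(\g.(\h.((f h) g)))) u))
  Redex: ((\f.(\g.(\h.((f h) g)))) u)
Total redexes: 2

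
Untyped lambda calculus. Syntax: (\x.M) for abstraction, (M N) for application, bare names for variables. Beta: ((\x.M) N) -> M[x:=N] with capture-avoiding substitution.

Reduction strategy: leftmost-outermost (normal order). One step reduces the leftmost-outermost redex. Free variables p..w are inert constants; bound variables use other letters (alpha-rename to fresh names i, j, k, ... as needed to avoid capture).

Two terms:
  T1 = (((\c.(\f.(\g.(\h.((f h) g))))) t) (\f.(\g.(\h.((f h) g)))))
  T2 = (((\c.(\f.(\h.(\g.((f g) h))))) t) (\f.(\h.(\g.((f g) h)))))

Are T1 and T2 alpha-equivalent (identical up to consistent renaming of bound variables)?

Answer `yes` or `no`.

Answer: yes

Derivation:
Term 1: (((\c.(\f.(\g.(\h.((f h) g))))) t) (\f.(\g.(\h.((f h) g)))))
Term 2: (((\c.(\f.(\h.(\g.((f g) h))))) t) (\f.(\h.(\g.((f g) h)))))
Alpha-equivalence: compare structure up to binder renaming.
Result: True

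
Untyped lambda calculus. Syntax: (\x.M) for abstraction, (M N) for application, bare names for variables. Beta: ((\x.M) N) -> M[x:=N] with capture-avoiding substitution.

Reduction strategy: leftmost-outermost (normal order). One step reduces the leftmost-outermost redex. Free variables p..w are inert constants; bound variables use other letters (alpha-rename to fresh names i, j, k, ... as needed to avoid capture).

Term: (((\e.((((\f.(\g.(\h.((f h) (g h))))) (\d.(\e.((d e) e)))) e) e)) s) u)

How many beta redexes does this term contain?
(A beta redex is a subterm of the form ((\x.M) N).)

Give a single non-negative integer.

Answer: 2

Derivation:
Term: (((\e.((((\f.(\g.(\h.((f h) (g h))))) (\d.(\e.((d e) e)))) e) e)) s) u)
  Redex: ((\e.((((\f.(\g.(\h.((f h) (g h))))) (\d.(\e.((d e) e)))) e) e)) s)
  Redex: ((\f.(\g.(\h.((f h) (g h))))) (\d.(\e.((d e) e))))
Total redexes: 2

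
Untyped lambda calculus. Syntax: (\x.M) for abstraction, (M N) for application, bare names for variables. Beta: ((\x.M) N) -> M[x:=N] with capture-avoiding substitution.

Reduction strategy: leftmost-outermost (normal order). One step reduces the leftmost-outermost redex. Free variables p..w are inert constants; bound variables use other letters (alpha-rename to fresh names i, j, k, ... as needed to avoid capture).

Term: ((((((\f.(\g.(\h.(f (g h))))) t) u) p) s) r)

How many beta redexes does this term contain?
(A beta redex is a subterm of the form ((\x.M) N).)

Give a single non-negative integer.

Term: ((((((\f.(\g.(\h.(f (g h))))) t) u) p) s) r)
  Redex: ((\f.(\g.(\h.(f (g h))))) t)
Total redexes: 1

Answer: 1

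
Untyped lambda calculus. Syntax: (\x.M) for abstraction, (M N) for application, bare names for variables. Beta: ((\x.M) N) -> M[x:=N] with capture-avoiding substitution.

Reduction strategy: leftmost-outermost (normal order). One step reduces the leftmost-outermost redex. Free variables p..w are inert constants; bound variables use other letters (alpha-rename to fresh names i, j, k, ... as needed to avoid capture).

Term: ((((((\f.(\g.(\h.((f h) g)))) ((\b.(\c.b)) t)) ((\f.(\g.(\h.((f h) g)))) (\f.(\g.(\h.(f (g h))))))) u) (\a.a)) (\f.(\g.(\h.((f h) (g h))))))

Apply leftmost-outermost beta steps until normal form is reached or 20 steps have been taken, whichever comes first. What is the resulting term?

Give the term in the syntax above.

Step 0: ((((((\f.(\g.(\h.((f h) g)))) ((\b.(\c.b)) t)) ((\f.(\g.(\h.((f h) g)))) (\f.(\g.(\h.(f (g h))))))) u) (\a.a)) (\f.(\g.(\h.((f h) (g h))))))
Step 1: (((((\g.(\h.((((\b.(\c.b)) t) h) g))) ((\f.(\g.(\h.((f h) g)))) (\f.(\g.(\h.(f (g h))))))) u) (\a.a)) (\f.(\g.(\h.((f h) (g h))))))
Step 2: ((((\h.((((\b.(\c.b)) t) h) ((\f.(\g.(\h.((f h) g)))) (\f.(\g.(\h.(f (g h)))))))) u) (\a.a)) (\f.(\g.(\h.((f h) (g h))))))
Step 3: ((((((\b.(\c.b)) t) u) ((\f.(\g.(\h.((f h) g)))) (\f.(\g.(\h.(f (g h))))))) (\a.a)) (\f.(\g.(\h.((f h) (g h))))))
Step 4: (((((\c.t) u) ((\f.(\g.(\h.((f h) g)))) (\f.(\g.(\h.(f (g h))))))) (\a.a)) (\f.(\g.(\h.((f h) (g h))))))
Step 5: (((t ((\f.(\g.(\h.((f h) g)))) (\f.(\g.(\h.(f (g h))))))) (\a.a)) (\f.(\g.(\h.((f h) (g h))))))
Step 6: (((t (\g.(\h.(((\f.(\g.(\h.(f (g h))))) h) g)))) (\a.a)) (\f.(\g.(\h.((f h) (g h))))))
Step 7: (((t (\g.(\h.((\g.(\i.(h (g i)))) g)))) (\a.a)) (\f.(\g.(\h.((f h) (g h))))))
Step 8: (((t (\g.(\h.(\i.(h (g i)))))) (\a.a)) (\f.(\g.(\h.((f h) (g h))))))

Answer: (((t (\g.(\h.(\i.(h (g i)))))) (\a.a)) (\f.(\g.(\h.((f h) (g h))))))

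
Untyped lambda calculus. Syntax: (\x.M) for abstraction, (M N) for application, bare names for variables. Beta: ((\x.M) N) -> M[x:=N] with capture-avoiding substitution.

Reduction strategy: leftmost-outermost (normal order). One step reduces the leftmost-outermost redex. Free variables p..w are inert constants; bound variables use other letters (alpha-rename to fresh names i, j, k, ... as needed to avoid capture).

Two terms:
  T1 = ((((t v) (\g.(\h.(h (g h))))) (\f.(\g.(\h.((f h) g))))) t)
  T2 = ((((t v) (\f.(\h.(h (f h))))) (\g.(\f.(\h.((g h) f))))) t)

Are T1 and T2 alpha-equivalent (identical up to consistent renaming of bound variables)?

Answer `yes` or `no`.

Answer: yes

Derivation:
Term 1: ((((t v) (\g.(\h.(h (g h))))) (\f.(\g.(\h.((f h) g))))) t)
Term 2: ((((t v) (\f.(\h.(h (f h))))) (\g.(\f.(\h.((g h) f))))) t)
Alpha-equivalence: compare structure up to binder renaming.
Result: True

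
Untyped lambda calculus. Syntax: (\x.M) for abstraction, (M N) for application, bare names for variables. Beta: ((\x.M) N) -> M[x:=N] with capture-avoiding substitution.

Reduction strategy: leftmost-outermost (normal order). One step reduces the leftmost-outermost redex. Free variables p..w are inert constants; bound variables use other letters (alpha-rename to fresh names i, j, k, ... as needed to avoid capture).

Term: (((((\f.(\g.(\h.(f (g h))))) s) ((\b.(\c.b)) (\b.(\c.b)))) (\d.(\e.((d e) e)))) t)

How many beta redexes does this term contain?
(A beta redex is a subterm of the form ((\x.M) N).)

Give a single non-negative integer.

Answer: 2

Derivation:
Term: (((((\f.(\g.(\h.(f (g h))))) s) ((\b.(\c.b)) (\b.(\c.b)))) (\d.(\e.((d e) e)))) t)
  Redex: ((\f.(\g.(\h.(f (g h))))) s)
  Redex: ((\b.(\c.b)) (\b.(\c.b)))
Total redexes: 2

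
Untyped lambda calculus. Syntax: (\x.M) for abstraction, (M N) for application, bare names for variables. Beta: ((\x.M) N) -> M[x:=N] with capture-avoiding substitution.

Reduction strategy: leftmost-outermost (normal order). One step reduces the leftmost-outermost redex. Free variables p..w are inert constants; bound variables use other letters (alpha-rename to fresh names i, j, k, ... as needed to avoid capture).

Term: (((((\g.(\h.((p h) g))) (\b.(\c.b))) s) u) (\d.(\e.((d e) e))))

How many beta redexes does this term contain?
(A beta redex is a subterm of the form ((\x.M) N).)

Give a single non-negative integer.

Answer: 1

Derivation:
Term: (((((\g.(\h.((p h) g))) (\b.(\c.b))) s) u) (\d.(\e.((d e) e))))
  Redex: ((\g.(\h.((p h) g))) (\b.(\c.b)))
Total redexes: 1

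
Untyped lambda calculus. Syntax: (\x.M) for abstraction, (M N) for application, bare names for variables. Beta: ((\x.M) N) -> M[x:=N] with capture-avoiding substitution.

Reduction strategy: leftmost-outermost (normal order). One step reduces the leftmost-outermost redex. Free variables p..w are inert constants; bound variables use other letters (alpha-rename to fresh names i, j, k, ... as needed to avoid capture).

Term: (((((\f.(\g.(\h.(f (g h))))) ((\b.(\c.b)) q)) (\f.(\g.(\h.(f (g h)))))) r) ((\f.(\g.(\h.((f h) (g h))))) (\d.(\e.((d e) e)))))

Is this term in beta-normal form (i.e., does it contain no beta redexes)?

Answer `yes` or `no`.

Answer: no

Derivation:
Term: (((((\f.(\g.(\h.(f (g h))))) ((\b.(\c.b)) q)) (\f.(\g.(\h.(f (g h)))))) r) ((\f.(\g.(\h.((f h) (g h))))) (\d.(\e.((d e) e)))))
Found 3 beta redex(es).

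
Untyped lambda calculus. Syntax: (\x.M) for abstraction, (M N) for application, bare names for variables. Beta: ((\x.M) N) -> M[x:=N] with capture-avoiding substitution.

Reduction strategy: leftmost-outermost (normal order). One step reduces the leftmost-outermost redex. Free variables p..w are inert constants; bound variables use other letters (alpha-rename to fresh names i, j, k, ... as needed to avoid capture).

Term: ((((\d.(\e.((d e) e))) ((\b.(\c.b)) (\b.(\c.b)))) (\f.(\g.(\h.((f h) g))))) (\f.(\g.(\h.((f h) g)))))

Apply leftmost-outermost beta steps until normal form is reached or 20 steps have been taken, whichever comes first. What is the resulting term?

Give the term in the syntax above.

Step 0: ((((\d.(\e.((d e) e))) ((\b.(\c.b)) (\b.(\c.b)))) (\f.(\g.(\h.((f h) g))))) (\f.(\g.(\h.((f h) g)))))
Step 1: (((\e.((((\b.(\c.b)) (\b.(\c.b))) e) e)) (\f.(\g.(\h.((f h) g))))) (\f.(\g.(\h.((f h) g)))))
Step 2: (((((\b.(\c.b)) (\b.(\c.b))) (\f.(\g.(\h.((f h) g))))) (\f.(\g.(\h.((f h) g))))) (\f.(\g.(\h.((f h) g)))))
Step 3: ((((\c.(\b.(\c.b))) (\f.(\g.(\h.((f h) g))))) (\f.(\g.(\h.((f h) g))))) (\f.(\g.(\h.((f h) g)))))
Step 4: (((\b.(\c.b)) (\f.(\g.(\h.((f h) g))))) (\f.(\g.(\h.((f h) g)))))
Step 5: ((\c.(\f.(\g.(\h.((f h) g))))) (\f.(\g.(\h.((f h) g)))))
Step 6: (\f.(\g.(\h.((f h) g))))

Answer: (\f.(\g.(\h.((f h) g))))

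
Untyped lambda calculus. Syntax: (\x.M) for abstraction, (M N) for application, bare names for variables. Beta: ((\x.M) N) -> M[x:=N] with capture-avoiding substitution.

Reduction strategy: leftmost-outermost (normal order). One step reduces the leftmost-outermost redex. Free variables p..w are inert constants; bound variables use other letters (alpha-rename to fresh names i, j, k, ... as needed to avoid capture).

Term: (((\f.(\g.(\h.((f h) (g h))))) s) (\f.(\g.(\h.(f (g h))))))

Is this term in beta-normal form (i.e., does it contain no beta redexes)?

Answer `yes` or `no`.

Term: (((\f.(\g.(\h.((f h) (g h))))) s) (\f.(\g.(\h.(f (g h))))))
Found 1 beta redex(es).

Answer: no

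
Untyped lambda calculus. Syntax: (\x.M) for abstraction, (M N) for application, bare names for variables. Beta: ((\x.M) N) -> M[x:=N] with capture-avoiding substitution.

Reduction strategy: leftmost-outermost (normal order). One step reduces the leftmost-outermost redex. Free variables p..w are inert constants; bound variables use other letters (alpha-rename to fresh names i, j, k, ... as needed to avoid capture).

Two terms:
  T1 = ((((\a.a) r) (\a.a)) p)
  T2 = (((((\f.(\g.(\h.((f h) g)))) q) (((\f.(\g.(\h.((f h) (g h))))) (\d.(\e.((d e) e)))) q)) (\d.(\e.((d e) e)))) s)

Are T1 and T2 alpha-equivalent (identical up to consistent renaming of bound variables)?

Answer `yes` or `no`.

Term 1: ((((\a.a) r) (\a.a)) p)
Term 2: (((((\f.(\g.(\h.((f h) g)))) q) (((\f.(\g.(\h.((f h) (g h))))) (\d.(\e.((d e) e)))) q)) (\d.(\e.((d e) e)))) s)
Alpha-equivalence: compare structure up to binder renaming.
Result: False

Answer: no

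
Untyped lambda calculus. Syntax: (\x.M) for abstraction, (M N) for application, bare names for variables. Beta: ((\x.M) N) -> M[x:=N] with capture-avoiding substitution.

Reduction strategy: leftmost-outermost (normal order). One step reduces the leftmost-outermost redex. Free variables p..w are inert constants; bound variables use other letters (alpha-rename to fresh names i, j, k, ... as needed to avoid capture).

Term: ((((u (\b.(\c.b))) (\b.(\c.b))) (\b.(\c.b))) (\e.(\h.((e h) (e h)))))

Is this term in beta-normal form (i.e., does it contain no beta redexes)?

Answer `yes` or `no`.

Term: ((((u (\b.(\c.b))) (\b.(\c.b))) (\b.(\c.b))) (\e.(\h.((e h) (e h)))))
No beta redexes found.

Answer: yes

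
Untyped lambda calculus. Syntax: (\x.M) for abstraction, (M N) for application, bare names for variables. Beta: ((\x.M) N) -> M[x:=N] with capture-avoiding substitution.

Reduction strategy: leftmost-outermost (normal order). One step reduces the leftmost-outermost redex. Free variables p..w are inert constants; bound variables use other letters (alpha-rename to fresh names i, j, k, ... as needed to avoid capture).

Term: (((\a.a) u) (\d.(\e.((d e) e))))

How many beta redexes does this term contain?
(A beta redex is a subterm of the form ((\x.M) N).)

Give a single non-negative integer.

Answer: 1

Derivation:
Term: (((\a.a) u) (\d.(\e.((d e) e))))
  Redex: ((\a.a) u)
Total redexes: 1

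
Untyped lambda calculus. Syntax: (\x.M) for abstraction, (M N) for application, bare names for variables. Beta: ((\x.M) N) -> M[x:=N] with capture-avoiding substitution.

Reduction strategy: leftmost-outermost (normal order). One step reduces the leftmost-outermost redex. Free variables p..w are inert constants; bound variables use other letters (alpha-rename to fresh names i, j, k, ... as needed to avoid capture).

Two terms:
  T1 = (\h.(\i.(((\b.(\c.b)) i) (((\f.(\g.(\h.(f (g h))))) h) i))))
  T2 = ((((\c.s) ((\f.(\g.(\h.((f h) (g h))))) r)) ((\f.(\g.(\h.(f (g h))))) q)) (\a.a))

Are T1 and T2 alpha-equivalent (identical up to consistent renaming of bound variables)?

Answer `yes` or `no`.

Answer: no

Derivation:
Term 1: (\h.(\i.(((\b.(\c.b)) i) (((\f.(\g.(\h.(f (g h))))) h) i))))
Term 2: ((((\c.s) ((\f.(\g.(\h.((f h) (g h))))) r)) ((\f.(\g.(\h.(f (g h))))) q)) (\a.a))
Alpha-equivalence: compare structure up to binder renaming.
Result: False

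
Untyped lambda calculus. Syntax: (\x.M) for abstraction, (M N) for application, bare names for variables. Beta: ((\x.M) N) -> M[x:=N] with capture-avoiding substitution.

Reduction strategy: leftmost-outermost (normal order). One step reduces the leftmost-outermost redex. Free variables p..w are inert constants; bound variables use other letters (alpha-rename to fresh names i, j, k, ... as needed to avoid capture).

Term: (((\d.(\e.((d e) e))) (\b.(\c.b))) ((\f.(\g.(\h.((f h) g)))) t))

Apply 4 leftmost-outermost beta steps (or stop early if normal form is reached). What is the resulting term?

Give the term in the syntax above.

Step 0: (((\d.(\e.((d e) e))) (\b.(\c.b))) ((\f.(\g.(\h.((f h) g)))) t))
Step 1: ((\e.(((\b.(\c.b)) e) e)) ((\f.(\g.(\h.((f h) g)))) t))
Step 2: (((\b.(\c.b)) ((\f.(\g.(\h.((f h) g)))) t)) ((\f.(\g.(\h.((f h) g)))) t))
Step 3: ((\c.((\f.(\g.(\h.((f h) g)))) t)) ((\f.(\g.(\h.((f h) g)))) t))
Step 4: ((\f.(\g.(\h.((f h) g)))) t)

Answer: ((\f.(\g.(\h.((f h) g)))) t)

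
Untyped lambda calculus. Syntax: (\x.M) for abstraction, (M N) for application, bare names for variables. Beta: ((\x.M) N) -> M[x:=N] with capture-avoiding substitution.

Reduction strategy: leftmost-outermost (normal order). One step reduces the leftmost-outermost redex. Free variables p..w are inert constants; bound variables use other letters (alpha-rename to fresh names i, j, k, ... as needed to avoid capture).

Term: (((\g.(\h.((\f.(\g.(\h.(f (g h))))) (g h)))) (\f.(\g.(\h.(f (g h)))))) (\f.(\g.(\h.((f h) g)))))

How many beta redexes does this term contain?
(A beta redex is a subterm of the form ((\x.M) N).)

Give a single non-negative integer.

Answer: 2

Derivation:
Term: (((\g.(\h.((\f.(\g.(\h.(f (g h))))) (g h)))) (\f.(\g.(\h.(f (g h)))))) (\f.(\g.(\h.((f h) g)))))
  Redex: ((\g.(\h.((\f.(\g.(\h.(f (g h))))) (g h)))) (\f.(\g.(\h.(f (g h))))))
  Redex: ((\f.(\g.(\h.(f (g h))))) (g h))
Total redexes: 2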